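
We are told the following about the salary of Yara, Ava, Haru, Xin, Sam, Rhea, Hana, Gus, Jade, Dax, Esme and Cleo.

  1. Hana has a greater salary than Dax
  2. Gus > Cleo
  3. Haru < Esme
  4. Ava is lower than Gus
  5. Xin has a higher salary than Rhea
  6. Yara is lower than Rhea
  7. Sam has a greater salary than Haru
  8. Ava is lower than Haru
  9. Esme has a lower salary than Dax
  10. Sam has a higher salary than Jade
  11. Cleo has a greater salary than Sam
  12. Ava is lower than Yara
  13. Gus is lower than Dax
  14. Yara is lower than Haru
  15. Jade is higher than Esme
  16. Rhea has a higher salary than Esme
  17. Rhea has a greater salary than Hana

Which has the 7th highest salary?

Sam

The consecutive relations fix a unique order: Ava < Yara < Haru < Esme < Jade < Sam < Cleo < Gus < Dax < Hana < Rhea < Xin.
Counting 7 from the largest end gives Sam.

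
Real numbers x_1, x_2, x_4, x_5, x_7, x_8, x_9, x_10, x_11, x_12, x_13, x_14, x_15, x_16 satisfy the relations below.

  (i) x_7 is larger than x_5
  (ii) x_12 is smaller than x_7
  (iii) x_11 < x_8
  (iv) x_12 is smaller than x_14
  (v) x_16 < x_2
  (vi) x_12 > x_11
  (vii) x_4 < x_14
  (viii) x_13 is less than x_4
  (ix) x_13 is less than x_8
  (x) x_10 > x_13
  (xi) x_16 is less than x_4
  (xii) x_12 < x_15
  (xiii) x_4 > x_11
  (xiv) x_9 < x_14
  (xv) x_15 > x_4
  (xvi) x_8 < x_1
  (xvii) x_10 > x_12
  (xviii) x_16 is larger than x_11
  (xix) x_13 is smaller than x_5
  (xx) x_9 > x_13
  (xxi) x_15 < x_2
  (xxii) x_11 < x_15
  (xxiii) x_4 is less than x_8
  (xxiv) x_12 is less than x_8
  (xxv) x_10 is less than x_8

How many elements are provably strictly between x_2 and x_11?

4

Chaining upward from x_11 reaches: x_16, x_12, x_10, x_4, x_15, x_7, x_14, x_8, x_1.
Chaining downward from x_2 reaches: x_13, x_16, x_12, x_4, x_15.
Strictly between x_11 and x_2 are those in both lists: x_16, x_12, x_4, x_15 — 4 elements.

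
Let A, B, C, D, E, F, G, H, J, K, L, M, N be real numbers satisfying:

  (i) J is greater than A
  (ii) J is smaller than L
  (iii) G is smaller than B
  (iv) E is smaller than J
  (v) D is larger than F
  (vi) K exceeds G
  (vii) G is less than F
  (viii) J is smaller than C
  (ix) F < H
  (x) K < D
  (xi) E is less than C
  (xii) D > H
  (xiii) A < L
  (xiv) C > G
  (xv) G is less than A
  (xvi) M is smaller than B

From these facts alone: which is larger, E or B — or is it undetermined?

undetermined

Following every chain through E: above E we get J, C, L.
B is not reached, and no chain runs the other way from B to E.
So the given relations leave the order of E and B undetermined.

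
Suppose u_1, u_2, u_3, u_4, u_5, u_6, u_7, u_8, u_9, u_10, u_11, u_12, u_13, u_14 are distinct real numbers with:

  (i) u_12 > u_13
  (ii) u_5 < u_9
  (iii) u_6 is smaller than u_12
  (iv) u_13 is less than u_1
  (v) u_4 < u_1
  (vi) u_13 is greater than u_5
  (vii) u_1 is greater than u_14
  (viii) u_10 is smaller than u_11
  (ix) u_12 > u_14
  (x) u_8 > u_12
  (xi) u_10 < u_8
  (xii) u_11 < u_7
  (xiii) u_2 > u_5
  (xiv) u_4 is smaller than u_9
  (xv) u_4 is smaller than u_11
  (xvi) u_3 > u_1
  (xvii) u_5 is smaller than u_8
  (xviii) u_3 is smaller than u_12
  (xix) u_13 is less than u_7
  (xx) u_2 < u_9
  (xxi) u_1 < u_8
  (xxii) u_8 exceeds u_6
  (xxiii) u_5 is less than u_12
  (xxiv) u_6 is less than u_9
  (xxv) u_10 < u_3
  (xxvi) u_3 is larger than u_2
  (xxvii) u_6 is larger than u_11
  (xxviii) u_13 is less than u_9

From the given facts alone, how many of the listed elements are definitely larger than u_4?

8

Directly above u_4: u_11, u_1, u_9.
One step further: u_3, u_7, u_6, u_8 (7 so far).
One step further: u_12 (8 so far).
No other element is forced above u_4 by the given relations, so the count is 8.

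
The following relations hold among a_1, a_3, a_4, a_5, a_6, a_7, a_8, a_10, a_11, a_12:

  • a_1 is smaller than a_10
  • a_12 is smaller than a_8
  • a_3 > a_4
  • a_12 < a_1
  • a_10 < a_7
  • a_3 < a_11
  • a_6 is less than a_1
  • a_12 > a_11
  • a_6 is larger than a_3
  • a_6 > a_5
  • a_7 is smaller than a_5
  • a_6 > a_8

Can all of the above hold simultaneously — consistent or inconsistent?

We have a_5 < a_6 stated directly, yet also a_6 < a_1 < a_10 < a_7 < a_5 by chaining the others — so a_6 < a_5. Contradiction.

inconsistent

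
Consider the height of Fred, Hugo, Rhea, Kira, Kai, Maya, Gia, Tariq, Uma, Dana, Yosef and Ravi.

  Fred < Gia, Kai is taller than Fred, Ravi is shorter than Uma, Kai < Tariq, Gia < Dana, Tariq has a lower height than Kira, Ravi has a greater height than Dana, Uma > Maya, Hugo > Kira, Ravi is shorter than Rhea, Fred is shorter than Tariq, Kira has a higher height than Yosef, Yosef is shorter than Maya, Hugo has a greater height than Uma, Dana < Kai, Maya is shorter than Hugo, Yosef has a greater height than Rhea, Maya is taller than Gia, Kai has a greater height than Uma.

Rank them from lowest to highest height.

Fred < Gia < Dana < Ravi < Rhea < Yosef < Maya < Uma < Kai < Tariq < Kira < Hugo

Nothing is placed below Fred, so it is least; from there Fred < Gia; Gia < Dana; Dana < Ravi; Ravi < Rhea; Rhea < Yosef; Yosef < Maya; Maya < Uma; Uma < Kai; Kai < Tariq; Tariq < Kira; Kira < Hugo, each given directly.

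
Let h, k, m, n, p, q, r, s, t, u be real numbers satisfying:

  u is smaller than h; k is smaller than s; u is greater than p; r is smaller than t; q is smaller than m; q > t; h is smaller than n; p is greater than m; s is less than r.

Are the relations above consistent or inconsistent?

consistent

Every relation is compatible with k < s < r < t < q < m < p < u < h < n; the set is consistent.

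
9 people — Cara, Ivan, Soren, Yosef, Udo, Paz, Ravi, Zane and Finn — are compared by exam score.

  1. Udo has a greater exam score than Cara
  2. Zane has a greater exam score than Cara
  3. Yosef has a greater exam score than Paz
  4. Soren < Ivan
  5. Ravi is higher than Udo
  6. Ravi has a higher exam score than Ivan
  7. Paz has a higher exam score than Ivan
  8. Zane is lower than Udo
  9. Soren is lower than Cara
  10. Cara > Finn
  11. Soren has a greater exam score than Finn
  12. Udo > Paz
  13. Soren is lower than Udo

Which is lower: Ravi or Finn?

Finn

Finn < Soren < Cara < Zane < Udo < Ravi, by transitivity through Soren, Cara, Zane, Udo.
So Finn < Ravi; Finn is the lower of the two.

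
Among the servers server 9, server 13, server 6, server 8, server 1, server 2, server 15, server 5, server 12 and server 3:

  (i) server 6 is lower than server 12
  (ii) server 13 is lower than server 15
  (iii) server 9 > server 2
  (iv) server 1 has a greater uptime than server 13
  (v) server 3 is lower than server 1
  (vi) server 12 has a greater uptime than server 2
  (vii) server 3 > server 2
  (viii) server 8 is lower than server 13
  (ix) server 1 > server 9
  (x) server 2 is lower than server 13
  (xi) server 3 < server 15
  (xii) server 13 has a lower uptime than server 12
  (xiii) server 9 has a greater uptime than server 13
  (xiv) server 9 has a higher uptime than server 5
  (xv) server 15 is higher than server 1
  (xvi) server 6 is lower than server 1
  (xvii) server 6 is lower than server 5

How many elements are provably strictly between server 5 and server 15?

Chaining upward from server 5 reaches: server 9, server 1.
Chaining downward from server 15 reaches: server 8, server 6, server 2, server 13, server 9, server 3, server 1.
Strictly between server 5 and server 15 are those in both lists: server 9, server 1 — 2 elements.

2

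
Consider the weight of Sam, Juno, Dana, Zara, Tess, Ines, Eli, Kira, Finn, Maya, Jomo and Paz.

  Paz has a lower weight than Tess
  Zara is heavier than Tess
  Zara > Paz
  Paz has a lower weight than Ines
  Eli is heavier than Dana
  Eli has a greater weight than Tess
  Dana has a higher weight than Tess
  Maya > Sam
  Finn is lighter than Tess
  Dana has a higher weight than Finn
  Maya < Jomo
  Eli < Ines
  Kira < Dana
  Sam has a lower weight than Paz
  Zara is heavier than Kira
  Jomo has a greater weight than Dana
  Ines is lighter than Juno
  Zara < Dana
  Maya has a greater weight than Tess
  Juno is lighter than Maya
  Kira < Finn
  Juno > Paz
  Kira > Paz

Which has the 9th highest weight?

The consecutive relations fix a unique order: Sam < Paz < Kira < Finn < Tess < Zara < Dana < Eli < Ines < Juno < Maya < Jomo.
Counting 9 from the largest end gives Finn.

Finn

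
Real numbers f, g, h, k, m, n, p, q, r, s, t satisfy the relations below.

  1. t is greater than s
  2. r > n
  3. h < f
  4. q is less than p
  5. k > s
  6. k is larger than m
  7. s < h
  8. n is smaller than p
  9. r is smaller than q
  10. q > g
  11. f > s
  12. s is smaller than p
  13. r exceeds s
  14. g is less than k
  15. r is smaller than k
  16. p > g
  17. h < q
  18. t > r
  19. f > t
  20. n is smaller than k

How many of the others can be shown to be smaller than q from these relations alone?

5

Directly below q: r, h, g.
One step further: n, s (5 so far).
Nothing else is reachable below q; 5 in all.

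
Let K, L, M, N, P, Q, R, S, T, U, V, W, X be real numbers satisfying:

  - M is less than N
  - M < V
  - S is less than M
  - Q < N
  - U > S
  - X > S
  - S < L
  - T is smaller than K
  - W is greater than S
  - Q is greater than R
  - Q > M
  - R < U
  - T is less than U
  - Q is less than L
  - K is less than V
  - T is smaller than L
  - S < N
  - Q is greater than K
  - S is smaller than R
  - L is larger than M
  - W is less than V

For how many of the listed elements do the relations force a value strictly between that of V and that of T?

Chaining upward from T reaches: U, K, Q, L, N.
Chaining downward from V reaches: S, M, K, W.
Strictly between T and V are those in both lists: K — 1 element.

1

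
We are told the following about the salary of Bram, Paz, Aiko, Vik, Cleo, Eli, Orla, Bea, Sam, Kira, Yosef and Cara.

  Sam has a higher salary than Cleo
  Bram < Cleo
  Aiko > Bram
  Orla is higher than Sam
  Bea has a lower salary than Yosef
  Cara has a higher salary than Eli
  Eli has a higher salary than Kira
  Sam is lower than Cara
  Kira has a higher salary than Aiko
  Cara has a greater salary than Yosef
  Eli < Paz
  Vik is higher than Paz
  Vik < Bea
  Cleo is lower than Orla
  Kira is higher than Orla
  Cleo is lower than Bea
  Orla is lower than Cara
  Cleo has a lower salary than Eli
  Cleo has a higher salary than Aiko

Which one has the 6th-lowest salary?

Piecing the relations together gives one ordering: Bram < Aiko < Cleo < Sam < Orla < Kira < Eli < Paz < Vik < Bea < Yosef < Cara.
Counting 6 from the smallest end gives Kira.

Kira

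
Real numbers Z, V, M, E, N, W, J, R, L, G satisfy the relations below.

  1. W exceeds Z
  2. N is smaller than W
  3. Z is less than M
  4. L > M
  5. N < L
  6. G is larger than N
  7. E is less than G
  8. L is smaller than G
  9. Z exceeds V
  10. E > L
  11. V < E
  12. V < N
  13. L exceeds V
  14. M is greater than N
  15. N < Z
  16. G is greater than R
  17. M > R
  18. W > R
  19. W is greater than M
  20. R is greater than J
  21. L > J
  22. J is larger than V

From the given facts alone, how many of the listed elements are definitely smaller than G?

8

The elements the relations force below G are V, N, Z, J, R, M, L, E — no chain reaches any other.
That is 8.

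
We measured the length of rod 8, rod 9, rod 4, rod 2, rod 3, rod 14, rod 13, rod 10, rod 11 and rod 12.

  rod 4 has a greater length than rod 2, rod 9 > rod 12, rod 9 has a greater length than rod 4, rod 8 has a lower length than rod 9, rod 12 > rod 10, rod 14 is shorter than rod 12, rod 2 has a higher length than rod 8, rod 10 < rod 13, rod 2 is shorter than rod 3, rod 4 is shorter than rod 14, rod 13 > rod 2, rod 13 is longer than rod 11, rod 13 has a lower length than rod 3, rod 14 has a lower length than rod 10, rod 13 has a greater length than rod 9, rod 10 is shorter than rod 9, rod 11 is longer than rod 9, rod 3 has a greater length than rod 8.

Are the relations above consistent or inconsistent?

consistent

The single ordering rod 8 < rod 2 < rod 4 < rod 14 < rod 10 < rod 12 < rod 9 < rod 11 < rod 13 < rod 3 satisfies every listed relation, so no contradiction arises.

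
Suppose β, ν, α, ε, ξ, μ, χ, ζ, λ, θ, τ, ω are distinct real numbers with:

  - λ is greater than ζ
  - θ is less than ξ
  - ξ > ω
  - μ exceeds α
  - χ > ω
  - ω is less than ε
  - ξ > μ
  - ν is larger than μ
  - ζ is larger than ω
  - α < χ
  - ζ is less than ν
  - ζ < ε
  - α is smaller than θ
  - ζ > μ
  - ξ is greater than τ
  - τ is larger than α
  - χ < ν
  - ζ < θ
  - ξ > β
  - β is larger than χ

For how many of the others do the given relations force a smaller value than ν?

The elements the relations force below ν are α, ω, μ, ζ, χ — no chain reaches any other.
That is 5.

5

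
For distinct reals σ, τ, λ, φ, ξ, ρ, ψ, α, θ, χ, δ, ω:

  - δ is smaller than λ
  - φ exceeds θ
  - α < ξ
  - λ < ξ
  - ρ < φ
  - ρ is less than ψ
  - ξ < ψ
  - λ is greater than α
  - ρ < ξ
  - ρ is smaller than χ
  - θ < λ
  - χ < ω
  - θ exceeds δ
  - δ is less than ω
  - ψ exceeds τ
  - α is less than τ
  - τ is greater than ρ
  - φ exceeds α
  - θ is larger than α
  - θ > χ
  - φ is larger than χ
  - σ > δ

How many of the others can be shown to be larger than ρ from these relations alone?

Directly above ρ: τ, χ, φ, ξ, ψ.
One step further: θ, ω (7 so far).
One step further: λ (8 so far).
No other element is forced above ρ by the given relations, so the count is 8.

8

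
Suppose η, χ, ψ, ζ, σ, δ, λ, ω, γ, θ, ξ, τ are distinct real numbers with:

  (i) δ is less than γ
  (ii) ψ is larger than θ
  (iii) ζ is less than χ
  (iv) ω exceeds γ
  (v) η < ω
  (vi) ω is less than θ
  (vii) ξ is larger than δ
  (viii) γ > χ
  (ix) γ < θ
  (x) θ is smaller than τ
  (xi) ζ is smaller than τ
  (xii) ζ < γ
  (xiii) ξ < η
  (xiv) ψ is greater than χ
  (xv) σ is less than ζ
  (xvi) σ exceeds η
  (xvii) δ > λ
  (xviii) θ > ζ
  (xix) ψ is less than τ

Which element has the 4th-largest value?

Chaining the given pairs: λ < δ < ξ < η < σ < ζ < χ < γ < ω < θ < ψ < τ.
The 4th largest is ω.

ω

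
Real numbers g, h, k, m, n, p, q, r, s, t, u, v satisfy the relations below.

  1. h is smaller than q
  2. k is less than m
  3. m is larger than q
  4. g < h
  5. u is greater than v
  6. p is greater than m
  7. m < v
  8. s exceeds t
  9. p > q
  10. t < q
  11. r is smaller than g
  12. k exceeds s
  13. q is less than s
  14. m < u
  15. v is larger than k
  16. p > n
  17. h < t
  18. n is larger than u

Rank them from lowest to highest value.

r < g < h < t < q < s < k < m < v < u < n < p

The consecutive links are each given: r < g; g < h; h < t; t < q; q < s; s < k; k < m; m < v; v < u; u < n; n < p.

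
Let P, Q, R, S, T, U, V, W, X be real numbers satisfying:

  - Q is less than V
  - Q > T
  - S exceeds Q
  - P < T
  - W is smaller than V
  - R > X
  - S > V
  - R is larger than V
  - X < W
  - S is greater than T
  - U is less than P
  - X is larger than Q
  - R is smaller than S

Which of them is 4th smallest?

Q

Piecing the relations together gives one ordering: U < P < T < Q < X < W < V < R < S.
Counting 4 from the smallest end gives Q.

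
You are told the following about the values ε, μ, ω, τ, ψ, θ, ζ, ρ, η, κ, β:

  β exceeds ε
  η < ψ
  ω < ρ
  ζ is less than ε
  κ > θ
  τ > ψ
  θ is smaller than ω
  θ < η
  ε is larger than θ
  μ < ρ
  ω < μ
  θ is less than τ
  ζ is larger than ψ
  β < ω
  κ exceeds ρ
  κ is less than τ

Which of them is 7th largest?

ε

The consecutive relations fix a unique order: θ < η < ψ < ζ < ε < β < ω < μ < ρ < κ < τ.
Counting 7 from the largest end gives ε.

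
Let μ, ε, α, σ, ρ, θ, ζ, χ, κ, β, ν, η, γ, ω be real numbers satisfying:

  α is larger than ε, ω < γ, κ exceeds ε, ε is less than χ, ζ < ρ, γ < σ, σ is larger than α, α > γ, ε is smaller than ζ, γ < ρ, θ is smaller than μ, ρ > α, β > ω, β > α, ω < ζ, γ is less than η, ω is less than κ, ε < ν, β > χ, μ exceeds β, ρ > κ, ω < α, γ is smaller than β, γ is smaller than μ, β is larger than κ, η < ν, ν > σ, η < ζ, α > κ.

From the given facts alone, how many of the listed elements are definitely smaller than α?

The elements the relations force below α are ω, γ, ε, κ — no chain reaches any other.
That is 4.

4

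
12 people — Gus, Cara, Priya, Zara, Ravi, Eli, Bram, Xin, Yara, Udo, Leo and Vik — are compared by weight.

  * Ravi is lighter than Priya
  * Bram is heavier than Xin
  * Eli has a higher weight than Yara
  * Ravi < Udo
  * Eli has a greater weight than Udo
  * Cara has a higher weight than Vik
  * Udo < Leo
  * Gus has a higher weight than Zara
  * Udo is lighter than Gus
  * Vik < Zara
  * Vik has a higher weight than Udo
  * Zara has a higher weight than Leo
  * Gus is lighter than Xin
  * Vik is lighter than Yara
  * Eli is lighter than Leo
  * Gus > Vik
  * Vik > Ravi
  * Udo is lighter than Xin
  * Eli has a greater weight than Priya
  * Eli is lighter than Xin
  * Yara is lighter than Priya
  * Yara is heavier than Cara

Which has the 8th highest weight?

Chaining the given pairs: Ravi < Udo < Vik < Cara < Yara < Priya < Eli < Leo < Zara < Gus < Xin < Bram.
Counting 8 from the largest end gives Yara.

Yara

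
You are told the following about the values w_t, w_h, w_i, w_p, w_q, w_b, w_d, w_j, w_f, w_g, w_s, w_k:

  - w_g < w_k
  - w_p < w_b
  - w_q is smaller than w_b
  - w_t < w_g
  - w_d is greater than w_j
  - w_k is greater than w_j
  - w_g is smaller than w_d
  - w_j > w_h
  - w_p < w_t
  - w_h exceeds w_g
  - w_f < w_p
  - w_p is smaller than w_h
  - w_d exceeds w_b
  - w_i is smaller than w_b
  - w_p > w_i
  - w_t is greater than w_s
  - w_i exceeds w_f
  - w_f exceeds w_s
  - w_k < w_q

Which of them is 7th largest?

The consecutive relations fix a unique order: w_s < w_f < w_i < w_p < w_t < w_g < w_h < w_j < w_k < w_q < w_b < w_d.
The 7th largest is w_g.

w_g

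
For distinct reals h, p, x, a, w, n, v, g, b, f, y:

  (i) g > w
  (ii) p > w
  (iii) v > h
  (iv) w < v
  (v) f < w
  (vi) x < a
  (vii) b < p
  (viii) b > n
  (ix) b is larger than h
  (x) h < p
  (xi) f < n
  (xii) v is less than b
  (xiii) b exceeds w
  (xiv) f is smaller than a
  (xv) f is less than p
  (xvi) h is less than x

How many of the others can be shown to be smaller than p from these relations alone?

6

The elements the relations force below p are f, h, w, n, v, b — no chain reaches any other.
That is 6.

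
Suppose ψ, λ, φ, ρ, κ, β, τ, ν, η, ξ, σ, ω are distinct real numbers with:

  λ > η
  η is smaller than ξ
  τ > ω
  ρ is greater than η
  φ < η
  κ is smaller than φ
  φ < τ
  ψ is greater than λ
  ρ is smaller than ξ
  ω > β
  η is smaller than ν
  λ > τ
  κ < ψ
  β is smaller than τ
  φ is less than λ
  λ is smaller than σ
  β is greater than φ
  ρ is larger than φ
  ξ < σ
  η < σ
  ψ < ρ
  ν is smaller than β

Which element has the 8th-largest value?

Piecing the relations together gives one ordering: κ < φ < η < ν < β < ω < τ < λ < ψ < ρ < ξ < σ.
Counting 8 from the largest end gives β.

β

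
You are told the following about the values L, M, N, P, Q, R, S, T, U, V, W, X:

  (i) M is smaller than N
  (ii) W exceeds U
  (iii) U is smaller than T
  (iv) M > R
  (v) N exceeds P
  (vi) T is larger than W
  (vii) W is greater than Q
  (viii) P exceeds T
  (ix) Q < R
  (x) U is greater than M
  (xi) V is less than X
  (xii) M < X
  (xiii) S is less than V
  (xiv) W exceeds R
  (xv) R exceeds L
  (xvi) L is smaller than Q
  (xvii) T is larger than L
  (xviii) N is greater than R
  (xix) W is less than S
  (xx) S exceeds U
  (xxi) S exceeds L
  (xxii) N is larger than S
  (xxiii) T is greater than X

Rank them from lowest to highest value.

The consecutive links are each given: L < Q; Q < R; R < M; M < U; U < W; W < S; S < V; V < X; X < T; T < P; P < N.

L < Q < R < M < U < W < S < V < X < T < P < N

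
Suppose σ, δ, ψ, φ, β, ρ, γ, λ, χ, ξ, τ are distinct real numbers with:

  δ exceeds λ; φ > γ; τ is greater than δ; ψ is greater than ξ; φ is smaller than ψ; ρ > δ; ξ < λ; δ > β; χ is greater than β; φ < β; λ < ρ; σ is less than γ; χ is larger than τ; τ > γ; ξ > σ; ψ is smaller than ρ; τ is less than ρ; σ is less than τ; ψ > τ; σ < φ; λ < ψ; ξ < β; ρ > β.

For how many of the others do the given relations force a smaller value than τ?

The elements the relations force below τ are σ, ξ, λ, γ, φ, β, δ — no chain reaches any other.
That is 7.

7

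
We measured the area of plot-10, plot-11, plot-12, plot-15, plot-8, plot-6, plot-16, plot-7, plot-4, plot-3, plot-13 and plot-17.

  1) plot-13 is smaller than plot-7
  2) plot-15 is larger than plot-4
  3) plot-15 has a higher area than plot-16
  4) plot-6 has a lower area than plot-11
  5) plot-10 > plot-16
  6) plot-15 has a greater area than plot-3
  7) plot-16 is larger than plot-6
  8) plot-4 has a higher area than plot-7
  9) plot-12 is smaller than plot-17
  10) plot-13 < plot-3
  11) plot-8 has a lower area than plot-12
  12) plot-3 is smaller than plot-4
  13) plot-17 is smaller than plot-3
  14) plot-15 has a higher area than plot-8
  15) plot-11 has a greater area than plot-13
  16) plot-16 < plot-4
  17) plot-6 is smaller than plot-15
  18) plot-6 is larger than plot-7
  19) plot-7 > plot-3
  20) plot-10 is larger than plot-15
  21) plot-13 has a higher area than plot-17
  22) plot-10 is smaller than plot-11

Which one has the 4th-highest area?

Piecing the relations together gives one ordering: plot-8 < plot-12 < plot-17 < plot-13 < plot-3 < plot-7 < plot-6 < plot-16 < plot-4 < plot-15 < plot-10 < plot-11.
The 4th largest is plot-4.

plot-4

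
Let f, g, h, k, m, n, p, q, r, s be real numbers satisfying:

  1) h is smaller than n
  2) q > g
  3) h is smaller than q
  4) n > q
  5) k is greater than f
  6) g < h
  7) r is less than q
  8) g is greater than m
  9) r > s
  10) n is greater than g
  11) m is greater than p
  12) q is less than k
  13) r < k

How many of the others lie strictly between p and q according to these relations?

3

Chaining upward from p reaches: m, g, h, k, n.
Chaining downward from q reaches: s, r, m, g, h.
Strictly between p and q are those in both lists: m, g, h — 3 elements.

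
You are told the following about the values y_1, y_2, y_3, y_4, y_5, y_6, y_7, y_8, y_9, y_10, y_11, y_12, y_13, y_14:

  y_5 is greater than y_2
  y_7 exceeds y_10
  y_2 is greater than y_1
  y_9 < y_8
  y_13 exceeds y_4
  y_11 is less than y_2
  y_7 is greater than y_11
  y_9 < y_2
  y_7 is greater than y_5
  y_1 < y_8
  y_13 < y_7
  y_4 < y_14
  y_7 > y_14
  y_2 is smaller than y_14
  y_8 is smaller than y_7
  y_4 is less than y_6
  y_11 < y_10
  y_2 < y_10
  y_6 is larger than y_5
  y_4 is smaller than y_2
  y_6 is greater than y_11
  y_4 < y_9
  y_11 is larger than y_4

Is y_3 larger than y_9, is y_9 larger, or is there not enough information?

Following every chain through y_9: above y_9 we get y_8, y_2, y_5, y_14, y_10, y_6, y_7; below y_9 we get y_4.
y_3 is not reached, and no chain runs the other way from y_3 to y_9.
So the given relations leave the order of y_9 and y_3 undetermined.

undetermined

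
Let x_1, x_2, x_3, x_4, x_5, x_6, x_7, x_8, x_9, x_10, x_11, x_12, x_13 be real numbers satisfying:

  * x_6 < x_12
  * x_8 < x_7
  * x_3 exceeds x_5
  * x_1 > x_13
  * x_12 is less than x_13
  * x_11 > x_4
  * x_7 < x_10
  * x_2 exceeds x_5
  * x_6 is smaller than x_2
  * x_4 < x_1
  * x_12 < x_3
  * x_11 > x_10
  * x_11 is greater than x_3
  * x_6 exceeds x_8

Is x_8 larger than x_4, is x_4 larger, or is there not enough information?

Following every chain through x_8: above x_8 we get x_6, x_7, x_12, x_13, x_10, x_1, x_2, x_3, x_11.
x_4 is not reached, and no chain runs the other way from x_4 to x_8.
So the given relations leave the order of x_8 and x_4 undetermined.

undetermined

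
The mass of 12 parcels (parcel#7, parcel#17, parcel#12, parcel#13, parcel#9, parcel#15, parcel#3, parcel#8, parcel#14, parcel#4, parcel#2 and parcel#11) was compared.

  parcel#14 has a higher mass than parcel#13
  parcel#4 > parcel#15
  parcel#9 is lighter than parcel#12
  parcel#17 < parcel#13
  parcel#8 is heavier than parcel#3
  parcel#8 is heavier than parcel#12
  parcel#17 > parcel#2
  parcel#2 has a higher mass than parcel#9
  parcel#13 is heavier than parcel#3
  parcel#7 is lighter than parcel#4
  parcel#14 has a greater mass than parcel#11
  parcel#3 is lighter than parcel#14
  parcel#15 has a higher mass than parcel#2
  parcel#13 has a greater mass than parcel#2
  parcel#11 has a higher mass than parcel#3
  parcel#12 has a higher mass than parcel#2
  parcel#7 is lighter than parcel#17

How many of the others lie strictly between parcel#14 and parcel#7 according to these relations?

2

Chaining upward from parcel#7 reaches: parcel#17, parcel#13, parcel#4.
Chaining downward from parcel#14 reaches: parcel#9, parcel#3, parcel#2, parcel#17, parcel#11, parcel#13.
Strictly between parcel#7 and parcel#14 are those in both lists: parcel#17, parcel#13 — 2 elements.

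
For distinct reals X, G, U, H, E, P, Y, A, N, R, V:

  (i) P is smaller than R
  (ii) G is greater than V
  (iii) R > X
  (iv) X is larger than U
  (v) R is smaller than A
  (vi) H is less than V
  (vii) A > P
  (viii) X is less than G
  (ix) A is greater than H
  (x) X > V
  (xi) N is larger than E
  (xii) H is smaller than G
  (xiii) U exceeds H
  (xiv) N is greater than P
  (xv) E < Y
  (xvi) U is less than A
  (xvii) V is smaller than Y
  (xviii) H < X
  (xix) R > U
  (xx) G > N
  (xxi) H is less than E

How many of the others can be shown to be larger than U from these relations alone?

Directly above U: X, R, A.
One step further: G (4 so far).
Nothing else is reachable above U; 4 in all.

4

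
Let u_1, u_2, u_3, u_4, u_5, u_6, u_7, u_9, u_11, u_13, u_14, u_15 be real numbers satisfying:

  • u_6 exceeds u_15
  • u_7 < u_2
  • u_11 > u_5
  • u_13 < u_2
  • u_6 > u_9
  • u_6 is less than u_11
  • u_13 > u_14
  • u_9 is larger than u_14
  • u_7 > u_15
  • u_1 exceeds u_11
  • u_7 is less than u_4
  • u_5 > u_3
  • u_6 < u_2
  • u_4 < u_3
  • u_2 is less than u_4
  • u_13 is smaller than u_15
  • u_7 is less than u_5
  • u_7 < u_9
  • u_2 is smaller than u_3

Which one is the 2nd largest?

u_11

Chaining the given pairs: u_14 < u_13 < u_15 < u_7 < u_9 < u_6 < u_2 < u_4 < u_3 < u_5 < u_11 < u_1.
Counting 2 from the largest end gives u_11.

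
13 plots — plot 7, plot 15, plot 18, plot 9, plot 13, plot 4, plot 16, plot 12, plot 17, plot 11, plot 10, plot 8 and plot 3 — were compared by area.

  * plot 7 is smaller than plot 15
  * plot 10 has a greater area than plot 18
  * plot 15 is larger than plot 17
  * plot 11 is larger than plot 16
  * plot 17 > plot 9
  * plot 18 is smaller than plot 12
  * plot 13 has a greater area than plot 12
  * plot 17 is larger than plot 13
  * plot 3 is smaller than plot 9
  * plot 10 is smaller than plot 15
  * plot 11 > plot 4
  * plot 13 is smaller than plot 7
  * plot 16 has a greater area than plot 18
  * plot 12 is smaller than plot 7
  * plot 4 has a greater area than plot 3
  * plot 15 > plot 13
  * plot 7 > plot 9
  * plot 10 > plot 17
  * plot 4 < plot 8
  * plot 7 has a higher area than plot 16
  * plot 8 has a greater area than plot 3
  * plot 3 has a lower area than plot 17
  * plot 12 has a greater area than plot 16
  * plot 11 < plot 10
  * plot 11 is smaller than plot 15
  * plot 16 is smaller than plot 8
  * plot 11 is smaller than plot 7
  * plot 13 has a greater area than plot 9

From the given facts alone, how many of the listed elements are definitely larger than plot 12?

5

From plot 12 the given relations immediately reach plot 13, plot 7.
From those, plot 17, plot 15 — 4 in total.
From those, plot 10 — 5 in total.
Nothing else is reachable above plot 12; 5 in all.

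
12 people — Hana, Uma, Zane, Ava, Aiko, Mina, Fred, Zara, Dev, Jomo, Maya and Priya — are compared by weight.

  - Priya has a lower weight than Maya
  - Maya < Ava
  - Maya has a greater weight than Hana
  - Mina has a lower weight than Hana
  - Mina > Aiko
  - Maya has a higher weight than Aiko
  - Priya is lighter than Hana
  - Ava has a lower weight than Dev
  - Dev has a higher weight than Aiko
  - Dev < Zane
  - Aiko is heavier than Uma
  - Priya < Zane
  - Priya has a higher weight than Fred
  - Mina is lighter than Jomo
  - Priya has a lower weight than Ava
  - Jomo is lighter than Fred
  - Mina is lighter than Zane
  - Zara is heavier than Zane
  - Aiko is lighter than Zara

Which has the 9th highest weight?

Chaining the given pairs: Uma < Aiko < Mina < Jomo < Fred < Priya < Hana < Maya < Ava < Dev < Zane < Zara.
The 9th largest is Jomo.

Jomo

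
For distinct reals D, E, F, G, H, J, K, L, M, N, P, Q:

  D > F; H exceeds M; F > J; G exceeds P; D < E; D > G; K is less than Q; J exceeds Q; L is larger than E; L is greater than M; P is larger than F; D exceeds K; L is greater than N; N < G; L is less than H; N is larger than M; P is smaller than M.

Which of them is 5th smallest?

P

Chaining the given pairs: K < Q < J < F < P < M < N < G < D < E < L < H.
Counting 5 from the smallest end gives P.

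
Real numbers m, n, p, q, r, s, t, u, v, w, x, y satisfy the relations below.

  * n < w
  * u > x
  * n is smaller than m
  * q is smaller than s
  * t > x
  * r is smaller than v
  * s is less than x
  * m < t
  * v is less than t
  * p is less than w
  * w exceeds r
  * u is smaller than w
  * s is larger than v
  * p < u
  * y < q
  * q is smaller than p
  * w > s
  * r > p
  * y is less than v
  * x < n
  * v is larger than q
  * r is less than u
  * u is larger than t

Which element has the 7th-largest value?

s

The consecutive relations fix a unique order: y < q < p < r < v < s < x < n < m < t < u < w.
The 7th largest is s.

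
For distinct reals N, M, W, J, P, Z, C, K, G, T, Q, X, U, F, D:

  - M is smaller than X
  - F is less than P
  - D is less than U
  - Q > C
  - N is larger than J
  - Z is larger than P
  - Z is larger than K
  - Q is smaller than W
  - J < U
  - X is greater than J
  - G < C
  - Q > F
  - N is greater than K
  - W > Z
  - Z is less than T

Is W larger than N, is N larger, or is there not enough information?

undetermined

Following every chain through N: below N we get J, K.
W is not reached, and no chain runs the other way from W to N.
So the given relations leave the order of N and W undetermined.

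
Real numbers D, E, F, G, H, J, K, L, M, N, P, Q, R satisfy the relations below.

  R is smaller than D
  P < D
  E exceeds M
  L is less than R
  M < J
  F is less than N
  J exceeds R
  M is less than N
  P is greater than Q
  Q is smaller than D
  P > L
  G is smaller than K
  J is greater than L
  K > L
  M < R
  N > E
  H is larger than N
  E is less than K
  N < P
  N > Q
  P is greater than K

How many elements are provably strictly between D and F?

2

The relations place F below D. An element lies strictly between them when it is forced above F and also forced below D.
Above F: {N, H, P}. Below D: {L, M, Q, G, E, R, N, K, P}.
Intersection: {N, P} — 2.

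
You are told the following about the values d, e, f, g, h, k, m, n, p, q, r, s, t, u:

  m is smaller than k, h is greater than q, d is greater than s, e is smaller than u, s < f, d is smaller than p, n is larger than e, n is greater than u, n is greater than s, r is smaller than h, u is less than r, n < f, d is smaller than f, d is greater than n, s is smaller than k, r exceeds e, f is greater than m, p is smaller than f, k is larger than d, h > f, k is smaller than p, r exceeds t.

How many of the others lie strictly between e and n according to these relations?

Chaining upward from e reaches: u, r, d, k, p, f, h.
Chaining downward from n reaches: u, s.
Strictly between e and n are those in both lists: u — 1 element.

1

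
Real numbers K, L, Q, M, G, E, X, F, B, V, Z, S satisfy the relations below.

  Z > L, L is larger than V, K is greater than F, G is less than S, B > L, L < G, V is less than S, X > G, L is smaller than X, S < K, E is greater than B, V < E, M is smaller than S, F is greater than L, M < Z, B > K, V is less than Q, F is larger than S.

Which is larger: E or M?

M < S and S < F give M < F.
Then F < K extends the chain to K.
Then K < B extends the chain to B.
Then B < E extends the chain to E.
So M < E; E is the larger of the two.

E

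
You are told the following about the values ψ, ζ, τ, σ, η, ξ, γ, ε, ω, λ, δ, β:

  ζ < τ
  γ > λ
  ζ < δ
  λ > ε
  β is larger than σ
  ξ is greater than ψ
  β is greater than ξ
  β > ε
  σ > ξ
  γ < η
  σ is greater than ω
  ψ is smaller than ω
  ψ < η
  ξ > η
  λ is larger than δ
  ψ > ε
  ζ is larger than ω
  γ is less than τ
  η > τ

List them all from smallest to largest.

Nothing is placed below ε, so it is least; from there ε < ψ; ψ < ω; ω < ζ; ζ < δ; δ < λ; λ < γ; γ < τ; τ < η; η < ξ; ξ < σ; σ < β, each given directly.

ε < ψ < ω < ζ < δ < λ < γ < τ < η < ξ < σ < β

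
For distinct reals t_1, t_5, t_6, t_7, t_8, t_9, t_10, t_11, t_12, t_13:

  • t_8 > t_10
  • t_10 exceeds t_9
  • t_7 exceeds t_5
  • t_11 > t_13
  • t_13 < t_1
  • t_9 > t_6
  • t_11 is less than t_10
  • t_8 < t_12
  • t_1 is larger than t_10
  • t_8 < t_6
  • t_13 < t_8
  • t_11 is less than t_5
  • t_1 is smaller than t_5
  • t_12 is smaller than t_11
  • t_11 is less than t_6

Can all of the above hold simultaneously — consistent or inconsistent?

We have t_10 < t_8 stated directly, yet also t_8 < t_12 < t_11 < t_6 < t_9 < t_10 by chaining the others — so t_8 < t_10. Contradiction.

inconsistent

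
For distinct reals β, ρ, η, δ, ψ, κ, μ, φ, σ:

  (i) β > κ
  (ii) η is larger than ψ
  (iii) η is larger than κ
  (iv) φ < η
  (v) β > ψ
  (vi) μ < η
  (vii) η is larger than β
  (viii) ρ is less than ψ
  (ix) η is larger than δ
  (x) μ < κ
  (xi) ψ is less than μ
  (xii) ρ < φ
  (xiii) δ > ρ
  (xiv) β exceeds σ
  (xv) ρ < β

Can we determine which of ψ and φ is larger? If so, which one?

Following every chain through φ: above φ we get η; below φ we get ρ.
ψ is not reached, and no chain runs the other way from ψ to φ.
So the given relations leave the order of φ and ψ undetermined.

undetermined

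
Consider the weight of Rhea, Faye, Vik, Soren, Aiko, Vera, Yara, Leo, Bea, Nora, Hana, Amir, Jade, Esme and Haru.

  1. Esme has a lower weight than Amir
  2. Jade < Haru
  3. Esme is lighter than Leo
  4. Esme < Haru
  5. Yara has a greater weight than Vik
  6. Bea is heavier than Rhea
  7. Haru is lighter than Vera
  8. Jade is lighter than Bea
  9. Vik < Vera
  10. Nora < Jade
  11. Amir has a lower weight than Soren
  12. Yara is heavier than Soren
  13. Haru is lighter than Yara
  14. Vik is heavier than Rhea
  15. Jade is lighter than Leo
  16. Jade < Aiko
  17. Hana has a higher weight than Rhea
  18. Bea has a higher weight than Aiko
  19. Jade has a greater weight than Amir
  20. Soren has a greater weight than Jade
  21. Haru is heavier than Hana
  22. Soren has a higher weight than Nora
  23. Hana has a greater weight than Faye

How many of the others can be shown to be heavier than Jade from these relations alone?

The elements the relations force above Jade are Soren, Aiko, Bea, Haru, Vera, Yara, Leo — no chain reaches any other.
That is 7.

7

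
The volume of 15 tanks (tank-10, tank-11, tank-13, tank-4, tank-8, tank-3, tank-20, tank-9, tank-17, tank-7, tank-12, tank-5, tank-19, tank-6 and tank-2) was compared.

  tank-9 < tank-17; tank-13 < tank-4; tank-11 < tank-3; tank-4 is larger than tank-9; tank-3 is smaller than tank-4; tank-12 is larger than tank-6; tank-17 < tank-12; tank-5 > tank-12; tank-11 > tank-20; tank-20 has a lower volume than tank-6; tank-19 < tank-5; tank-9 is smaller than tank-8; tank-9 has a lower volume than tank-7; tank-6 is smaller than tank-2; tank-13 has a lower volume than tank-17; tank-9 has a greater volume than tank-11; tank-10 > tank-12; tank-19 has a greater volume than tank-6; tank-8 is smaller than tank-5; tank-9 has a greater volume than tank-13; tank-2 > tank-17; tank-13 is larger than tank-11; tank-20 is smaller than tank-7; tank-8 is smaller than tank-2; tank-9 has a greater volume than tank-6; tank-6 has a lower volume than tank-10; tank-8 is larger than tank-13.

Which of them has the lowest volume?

tank-20

tank-11 is not least since tank-20 < tank-11; tank-13 is not least since tank-11 < tank-13; tank-6 is not least since tank-20 < tank-6; tank-19 is not least since tank-6 < tank-19; tank-9 is not least since tank-13 < tank-9; tank-3 is not least since tank-11 < tank-3; tank-17 is not least since tank-9 < tank-17; tank-12 is not least since tank-6 < tank-12; tank-10 is not least since tank-12 < tank-10; tank-8 is not least since tank-9 < tank-8; tank-7 is not least since tank-20 < tank-7; tank-4 is not least since tank-3 < tank-4; tank-5 is not least since tank-19 < tank-5; tank-2 is not least since tank-8 < tank-2.
Only tank-20 has nothing below it, so tank-20 is the lowest volume.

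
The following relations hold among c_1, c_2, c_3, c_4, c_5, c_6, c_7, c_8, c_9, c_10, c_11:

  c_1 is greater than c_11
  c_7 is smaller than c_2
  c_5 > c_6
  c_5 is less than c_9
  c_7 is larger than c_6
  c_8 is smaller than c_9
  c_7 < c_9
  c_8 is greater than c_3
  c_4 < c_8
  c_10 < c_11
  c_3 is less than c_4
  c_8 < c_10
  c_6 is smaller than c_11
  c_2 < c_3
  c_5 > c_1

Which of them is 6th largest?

c_8

Piecing the relations together gives one ordering: c_6 < c_7 < c_2 < c_3 < c_4 < c_8 < c_10 < c_11 < c_1 < c_5 < c_9.
The 6th largest is c_8.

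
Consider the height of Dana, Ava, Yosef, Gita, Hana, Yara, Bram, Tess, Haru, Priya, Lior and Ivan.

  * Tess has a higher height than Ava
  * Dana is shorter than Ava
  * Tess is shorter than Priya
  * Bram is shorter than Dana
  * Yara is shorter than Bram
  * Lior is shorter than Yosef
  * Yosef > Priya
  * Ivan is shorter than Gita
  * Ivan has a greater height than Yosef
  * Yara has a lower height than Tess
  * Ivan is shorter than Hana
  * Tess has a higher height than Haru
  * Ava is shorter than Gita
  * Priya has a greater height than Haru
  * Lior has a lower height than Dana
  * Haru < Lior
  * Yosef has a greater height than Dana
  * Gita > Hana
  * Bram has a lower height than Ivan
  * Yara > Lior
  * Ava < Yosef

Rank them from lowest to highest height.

Haru < Lior < Yara < Bram < Dana < Ava < Tess < Priya < Yosef < Ivan < Hana < Gita

Nothing is placed below Haru, so it is least; from there Haru < Lior; Lior < Yara; Yara < Bram; Bram < Dana; Dana < Ava; Ava < Tess; Tess < Priya; Priya < Yosef; Yosef < Ivan; Ivan < Hana; Hana < Gita, each given directly.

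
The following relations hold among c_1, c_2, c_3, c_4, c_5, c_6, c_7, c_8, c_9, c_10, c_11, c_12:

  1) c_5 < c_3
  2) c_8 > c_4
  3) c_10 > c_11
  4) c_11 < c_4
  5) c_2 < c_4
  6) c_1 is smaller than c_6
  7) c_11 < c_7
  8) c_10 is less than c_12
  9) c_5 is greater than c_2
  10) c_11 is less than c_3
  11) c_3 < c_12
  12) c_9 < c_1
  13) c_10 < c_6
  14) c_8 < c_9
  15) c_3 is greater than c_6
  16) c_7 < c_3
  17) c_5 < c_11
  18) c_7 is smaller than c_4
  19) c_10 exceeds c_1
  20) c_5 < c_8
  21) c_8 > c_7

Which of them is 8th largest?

c_4

The consecutive relations fix a unique order: c_2 < c_5 < c_11 < c_7 < c_4 < c_8 < c_9 < c_1 < c_10 < c_6 < c_3 < c_12.
The 8th largest is c_4.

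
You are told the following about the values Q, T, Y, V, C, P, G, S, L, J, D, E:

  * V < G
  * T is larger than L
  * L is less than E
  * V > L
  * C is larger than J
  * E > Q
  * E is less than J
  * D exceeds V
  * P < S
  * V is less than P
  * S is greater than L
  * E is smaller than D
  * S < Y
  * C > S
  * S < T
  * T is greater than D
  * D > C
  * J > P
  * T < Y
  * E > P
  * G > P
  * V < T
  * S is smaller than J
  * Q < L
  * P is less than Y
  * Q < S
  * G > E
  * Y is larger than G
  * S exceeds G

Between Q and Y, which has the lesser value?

Q < L < V < P < E < G < S < J < C < D < T < Y, by transitivity through L, V, P, E, G, S, J, C, D, T.
So Q < Y; Q is the smaller of the two.

Q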